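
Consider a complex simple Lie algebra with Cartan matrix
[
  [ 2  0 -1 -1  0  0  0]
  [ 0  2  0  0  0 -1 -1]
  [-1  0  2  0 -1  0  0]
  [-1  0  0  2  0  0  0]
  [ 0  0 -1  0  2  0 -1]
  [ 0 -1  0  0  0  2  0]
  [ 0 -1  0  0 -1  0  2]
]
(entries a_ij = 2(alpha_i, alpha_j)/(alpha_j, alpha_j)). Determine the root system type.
The matrix has rank 7 with 2's on the diagonal. Reading the off-diagonal entries as Dynkin edges (a single edge where a_ij = a_ji = -1; a double or triple edge where a_ij * a_ji = 2 or 3), the diagram is a chain of 7 nodes with single edges (A_7). One simple-root ordering that puts it in standard form is (alpha_6, alpha_2, alpha_7, alpha_5, alpha_3, alpha_1, alpha_4). So the algebra is type A_7, i.e. sl(8).

A_7 (sl(8))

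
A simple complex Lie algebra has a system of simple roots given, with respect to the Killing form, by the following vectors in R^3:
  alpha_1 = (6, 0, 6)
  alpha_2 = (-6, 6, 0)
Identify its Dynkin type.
Compute the Cartan integers a_ij = 2(alpha_i, alpha_j)/(alpha_j, alpha_j); the resulting 2x2 Cartan matrix is
[[2, -1], [-1, 2]].
All simple roots have the same length, so the diagram is simply laced. The associated Dynkin diagram is a chain of 2 nodes with single edges (A_2), so the type is A_2 (the algebra sl(3)).

A2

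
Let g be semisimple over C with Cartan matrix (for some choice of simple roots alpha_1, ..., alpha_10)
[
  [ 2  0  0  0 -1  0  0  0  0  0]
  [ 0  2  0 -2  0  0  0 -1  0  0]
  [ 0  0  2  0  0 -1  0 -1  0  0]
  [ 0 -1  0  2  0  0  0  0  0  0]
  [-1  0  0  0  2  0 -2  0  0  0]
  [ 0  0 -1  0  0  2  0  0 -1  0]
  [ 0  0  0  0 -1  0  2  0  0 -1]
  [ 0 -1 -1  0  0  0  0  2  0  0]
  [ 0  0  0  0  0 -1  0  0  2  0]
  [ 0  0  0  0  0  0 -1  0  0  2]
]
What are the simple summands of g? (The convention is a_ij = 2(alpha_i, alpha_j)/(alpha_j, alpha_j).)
The diagram associated to this matrix has two connected components: the simple roots {alpha_2, alpha_3, alpha_4, alpha_6, alpha_8, alpha_9} form a chain of 6 nodes with a double edge at one end; the terminal node there is the unique short simple root (B_6), and {alpha_1, alpha_5, alpha_7, alpha_10} form a chain of 4 nodes with a double edge between the middle two (F_4). A semisimple Lie algebra decomposes uniquely as the direct sum of simple ideals, one per connected component of its Dynkin diagram, so g ≅ B_6 ⊕ F_4 (dimension 78 + 52 = 130).

type B_6 ⊕ type F_4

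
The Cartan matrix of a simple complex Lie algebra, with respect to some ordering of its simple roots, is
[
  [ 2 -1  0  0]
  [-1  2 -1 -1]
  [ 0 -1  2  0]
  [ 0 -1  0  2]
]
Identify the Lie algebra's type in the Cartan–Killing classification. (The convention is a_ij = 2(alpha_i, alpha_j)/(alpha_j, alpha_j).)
D_4 (so(8))

The matrix has rank 4 with 2's on the diagonal. Reading the off-diagonal entries as Dynkin edges (a single edge where a_ij = a_ji = -1; a double or triple edge where a_ij * a_ji = 2 or 3), the diagram is a chain of 2 nodes with a fork of two nodes at one end (D_4). One simple-root ordering that puts it in standard form is (alpha_3, alpha_2, alpha_1, alpha_4). So the algebra is type D_4, i.e. so(8).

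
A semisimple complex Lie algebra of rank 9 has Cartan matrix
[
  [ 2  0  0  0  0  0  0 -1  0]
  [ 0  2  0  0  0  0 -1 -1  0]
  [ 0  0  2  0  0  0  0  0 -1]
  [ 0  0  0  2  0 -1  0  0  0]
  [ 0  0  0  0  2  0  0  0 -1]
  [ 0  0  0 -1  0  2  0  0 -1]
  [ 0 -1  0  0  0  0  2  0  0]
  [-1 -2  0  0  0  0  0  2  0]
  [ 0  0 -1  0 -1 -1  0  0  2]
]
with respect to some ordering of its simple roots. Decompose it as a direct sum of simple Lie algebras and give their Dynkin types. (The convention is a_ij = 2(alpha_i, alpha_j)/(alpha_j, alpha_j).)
The diagram associated to this matrix has two connected components: the simple roots {alpha_3, alpha_4, alpha_5, alpha_6, alpha_9} form a chain of 3 nodes with a fork of two nodes at one end (D_5), and {alpha_1, alpha_2, alpha_7, alpha_8} form a chain of 4 nodes with a double edge between the middle two (F_4). A semisimple Lie algebra decomposes uniquely as the direct sum of simple ideals, one per connected component of its Dynkin diagram, so g ≅ D_5 ⊕ F_4 (dimension 45 + 52 = 97).

type D_5 ⊕ type F_4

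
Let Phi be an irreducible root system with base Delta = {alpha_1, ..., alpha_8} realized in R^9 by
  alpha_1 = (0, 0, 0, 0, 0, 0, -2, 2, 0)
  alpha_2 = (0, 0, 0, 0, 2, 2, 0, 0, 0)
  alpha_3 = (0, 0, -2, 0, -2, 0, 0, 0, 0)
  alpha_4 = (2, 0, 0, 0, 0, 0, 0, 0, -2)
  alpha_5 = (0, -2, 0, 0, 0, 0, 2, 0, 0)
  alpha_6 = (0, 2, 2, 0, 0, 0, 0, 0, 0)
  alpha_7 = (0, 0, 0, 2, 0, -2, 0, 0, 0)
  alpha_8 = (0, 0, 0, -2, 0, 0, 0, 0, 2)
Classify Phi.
A_8

Compute the Cartan integers a_ij = 2(alpha_i, alpha_j)/(alpha_j, alpha_j); the resulting 8x8 Cartan matrix is
[[2, 0, 0, 0, -1, 0, 0, 0], [0, 2, -1, 0, 0, 0, -1, 0], [0, -1, 2, 0, 0, -1, 0, 0], [0, 0, 0, 2, 0, 0, 0, -1], [-1, 0, 0, 0, 2, -1, 0, 0], [0, 0, -1, 0, -1, 2, 0, 0], [0, -1, 0, 0, 0, 0, 2, -1], [0, 0, 0, -1, 0, 0, -1, 2]].
All simple roots have the same length, so the diagram is simply laced. The associated Dynkin diagram is a chain of 8 nodes with single edges (A_8), so the type is A_8 (the algebra sl(9)).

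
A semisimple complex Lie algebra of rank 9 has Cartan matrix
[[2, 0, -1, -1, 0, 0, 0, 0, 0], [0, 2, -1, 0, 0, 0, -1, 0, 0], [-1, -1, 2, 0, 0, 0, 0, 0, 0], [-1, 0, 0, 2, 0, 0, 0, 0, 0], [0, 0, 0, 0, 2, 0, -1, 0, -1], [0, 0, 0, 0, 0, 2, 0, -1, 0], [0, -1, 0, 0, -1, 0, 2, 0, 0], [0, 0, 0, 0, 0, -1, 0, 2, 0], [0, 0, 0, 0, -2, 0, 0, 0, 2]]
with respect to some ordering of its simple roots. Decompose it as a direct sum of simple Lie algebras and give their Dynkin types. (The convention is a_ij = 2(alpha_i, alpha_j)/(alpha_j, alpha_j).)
type A_2 + type C_7

The diagram associated to this matrix has two connected components: the simple roots {alpha_6, alpha_8} form a chain of 2 nodes with single edges (A_2), and {alpha_1, alpha_2, alpha_3, alpha_4, alpha_5, alpha_7, alpha_9} form a chain of 7 nodes with a double edge at one end; the terminal node there is the unique long simple root (C_7). A semisimple Lie algebra decomposes uniquely as the direct sum of simple ideals, one per connected component of its Dynkin diagram, so g ≅ A_2 ⊕ C_7 (dimension 8 + 105 = 113).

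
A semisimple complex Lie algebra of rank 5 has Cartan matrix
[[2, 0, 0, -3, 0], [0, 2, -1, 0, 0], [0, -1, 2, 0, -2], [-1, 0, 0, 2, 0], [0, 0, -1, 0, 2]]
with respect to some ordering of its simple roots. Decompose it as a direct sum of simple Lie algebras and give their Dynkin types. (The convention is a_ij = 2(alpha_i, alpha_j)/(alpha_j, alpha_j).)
type B_3 + type G_2

The diagram associated to this matrix has two connected components: the simple roots {alpha_2, alpha_3, alpha_5} form a chain of 3 nodes with a double edge at one end; the terminal node there is the unique short simple root (B_3), and {alpha_1, alpha_4} form two nodes joined by a triple edge (G_2). A semisimple Lie algebra decomposes uniquely as the direct sum of simple ideals, one per connected component of its Dynkin diagram, so g ≅ B_3 ⊕ G_2 (dimension 21 + 14 = 35).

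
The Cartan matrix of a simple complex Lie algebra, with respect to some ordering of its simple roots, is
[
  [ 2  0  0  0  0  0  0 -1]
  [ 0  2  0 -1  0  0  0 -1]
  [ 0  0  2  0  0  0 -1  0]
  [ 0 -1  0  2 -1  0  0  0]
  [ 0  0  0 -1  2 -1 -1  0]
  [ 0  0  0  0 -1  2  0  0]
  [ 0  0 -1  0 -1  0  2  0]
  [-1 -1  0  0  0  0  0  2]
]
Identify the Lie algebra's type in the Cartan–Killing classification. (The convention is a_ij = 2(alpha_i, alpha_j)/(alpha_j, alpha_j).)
type E_8

The matrix has rank 8 with 2's on the diagonal. Reading the off-diagonal entries as Dynkin edges (a single edge where a_ij = a_ji = -1; a double or triple edge where a_ij * a_ji = 2 or 3), the diagram is a chain of 7 nodes with one extra node attached to the third node from one end (E_8). One simple-root ordering that puts it in standard form is (alpha_3, alpha_6, alpha_7, alpha_5, alpha_4, alpha_2, alpha_8, alpha_1). So the algebra is type E_8.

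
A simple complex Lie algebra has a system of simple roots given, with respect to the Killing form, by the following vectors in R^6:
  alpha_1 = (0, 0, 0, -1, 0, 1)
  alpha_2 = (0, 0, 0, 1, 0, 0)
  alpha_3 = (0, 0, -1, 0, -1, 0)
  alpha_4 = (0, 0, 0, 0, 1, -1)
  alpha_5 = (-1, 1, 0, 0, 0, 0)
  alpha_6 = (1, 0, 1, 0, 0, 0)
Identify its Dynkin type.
type B_6

Compute the Cartan integers a_ij = 2(alpha_i, alpha_j)/(alpha_j, alpha_j); the resulting 6x6 Cartan matrix is
[[2, -2, 0, -1, 0, 0], [-1, 2, 0, 0, 0, 0], [0, 0, 2, -1, 0, -1], [-1, 0, -1, 2, 0, 0], [0, 0, 0, 0, 2, -1], [0, 0, -1, 0, -1, 2]].
The roots have two lengths (squared-length ratio 2:1); the short ones are alpha_{2}. The associated Dynkin diagram is a chain of 6 nodes with a double edge at one end; the terminal node there is the unique short simple root (B_6), so the type is B_6 (the algebra so(13)).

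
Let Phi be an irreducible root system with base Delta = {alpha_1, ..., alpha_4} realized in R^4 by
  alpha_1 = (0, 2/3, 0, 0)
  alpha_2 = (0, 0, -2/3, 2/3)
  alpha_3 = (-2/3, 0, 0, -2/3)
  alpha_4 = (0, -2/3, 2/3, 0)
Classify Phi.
type B_4

Compute the Cartan integers a_ij = 2(alpha_i, alpha_j)/(alpha_j, alpha_j); the resulting 4x4 Cartan matrix is
[[2, 0, 0, -1], [0, 2, -1, -1], [0, -1, 2, 0], [-2, -1, 0, 2]].
The roots have two lengths (squared-length ratio 2:1); the short ones are alpha_{1}. The associated Dynkin diagram is a chain of 4 nodes with a double edge at one end; the terminal node there is the unique short simple root (B_4), so the type is B_4 (the algebra so(9)).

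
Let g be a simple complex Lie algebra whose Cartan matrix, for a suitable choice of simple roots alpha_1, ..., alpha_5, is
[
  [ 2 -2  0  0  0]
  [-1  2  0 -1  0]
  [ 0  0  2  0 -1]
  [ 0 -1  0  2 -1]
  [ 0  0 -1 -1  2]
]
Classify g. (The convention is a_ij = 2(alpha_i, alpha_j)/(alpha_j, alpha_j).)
The matrix has rank 5 with 2's on the diagonal. Reading the off-diagonal entries as Dynkin edges (a single edge where a_ij = a_ji = -1; a double or triple edge where a_ij * a_ji = 2 or 3), the diagram is a chain of 5 nodes with a double edge at one end; the terminal node there is the unique long simple root (C_5). One simple-root ordering that puts it in standard form is (alpha_3, alpha_5, alpha_4, alpha_2, alpha_1). So the algebra is type C_5, i.e. sp(10).

C_5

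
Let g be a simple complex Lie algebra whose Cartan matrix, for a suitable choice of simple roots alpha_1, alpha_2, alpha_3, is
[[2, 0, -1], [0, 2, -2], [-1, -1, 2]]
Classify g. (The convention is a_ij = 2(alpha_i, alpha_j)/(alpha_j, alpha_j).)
C_3 (sp(6))

The matrix has rank 3 with 2's on the diagonal. Reading the off-diagonal entries as Dynkin edges (a single edge where a_ij = a_ji = -1; a double or triple edge where a_ij * a_ji = 2 or 3), the diagram is a chain of 3 nodes with a double edge at one end; the terminal node there is the unique long simple root (C_3). One simple-root ordering that puts it in standard form is (alpha_1, alpha_3, alpha_2). So the algebra is type C_3, i.e. sp(6).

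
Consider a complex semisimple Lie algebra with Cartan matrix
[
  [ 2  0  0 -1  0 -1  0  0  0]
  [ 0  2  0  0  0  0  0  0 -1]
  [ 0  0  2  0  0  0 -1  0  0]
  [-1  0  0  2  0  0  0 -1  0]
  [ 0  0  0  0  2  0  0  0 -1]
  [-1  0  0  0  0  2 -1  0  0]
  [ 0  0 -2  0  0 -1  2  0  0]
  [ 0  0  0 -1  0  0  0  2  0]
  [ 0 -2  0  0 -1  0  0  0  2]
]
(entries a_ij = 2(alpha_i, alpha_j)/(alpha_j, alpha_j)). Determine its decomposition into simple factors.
The diagram associated to this matrix has two connected components: the simple roots {alpha_2, alpha_5, alpha_9} form a chain of 3 nodes with a double edge at one end; the terminal node there is the unique short simple root (B_3), and {alpha_1, alpha_3, alpha_4, alpha_6, alpha_7, alpha_8} form a chain of 6 nodes with a double edge at one end; the terminal node there is the unique short simple root (B_6). A semisimple Lie algebra decomposes uniquely as the direct sum of simple ideals, one per connected component of its Dynkin diagram, so g ≅ B_3 ⊕ B_6 (dimension 21 + 78 = 99).

B3 ⊕ B6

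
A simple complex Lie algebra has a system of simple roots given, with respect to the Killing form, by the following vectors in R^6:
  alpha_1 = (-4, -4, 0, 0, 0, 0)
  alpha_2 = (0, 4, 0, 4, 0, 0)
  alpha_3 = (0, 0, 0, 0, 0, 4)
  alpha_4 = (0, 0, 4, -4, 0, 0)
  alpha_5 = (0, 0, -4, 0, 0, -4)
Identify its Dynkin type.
B5

Compute the Cartan integers a_ij = 2(alpha_i, alpha_j)/(alpha_j, alpha_j); the resulting 5x5 Cartan matrix is
[[2, -1, 0, 0, 0], [-1, 2, 0, -1, 0], [0, 0, 2, 0, -1], [0, -1, 0, 2, -1], [0, 0, -2, -1, 2]].
The roots have two lengths (squared-length ratio 2:1); the short ones are alpha_{3}. The associated Dynkin diagram is a chain of 5 nodes with a double edge at one end; the terminal node there is the unique short simple root (B_5), so the type is B_5 (the algebra so(11)).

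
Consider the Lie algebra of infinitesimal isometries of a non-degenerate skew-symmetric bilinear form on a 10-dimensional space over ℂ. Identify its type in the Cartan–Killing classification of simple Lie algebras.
This is sp(10), which has dimension 10(10+1)/2 = 55 and rank 10/2 = 5. In the classification of classical Lie algebras, the symplectic algebra sp(2n) has type C_n; here n = 5, so the Dynkin diagram is a chain of 5 nodes with a double edge at one end; the terminal node there is the unique long simple root (C_5). Hence the type is C_5.

C_5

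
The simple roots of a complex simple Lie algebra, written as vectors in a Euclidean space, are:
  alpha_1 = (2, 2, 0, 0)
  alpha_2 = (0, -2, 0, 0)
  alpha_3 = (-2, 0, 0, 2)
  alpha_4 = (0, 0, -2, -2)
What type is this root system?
Compute the Cartan integers a_ij = 2(alpha_i, alpha_j)/(alpha_j, alpha_j); the resulting 4x4 Cartan matrix is
[[2, -2, -1, 0], [-1, 2, 0, 0], [-1, 0, 2, -1], [0, 0, -1, 2]].
The roots have two lengths (squared-length ratio 2:1); the short ones are alpha_{2}. The associated Dynkin diagram is a chain of 4 nodes with a double edge at one end; the terminal node there is the unique short simple root (B_4), so the type is B_4 (the algebra so(9)).

B4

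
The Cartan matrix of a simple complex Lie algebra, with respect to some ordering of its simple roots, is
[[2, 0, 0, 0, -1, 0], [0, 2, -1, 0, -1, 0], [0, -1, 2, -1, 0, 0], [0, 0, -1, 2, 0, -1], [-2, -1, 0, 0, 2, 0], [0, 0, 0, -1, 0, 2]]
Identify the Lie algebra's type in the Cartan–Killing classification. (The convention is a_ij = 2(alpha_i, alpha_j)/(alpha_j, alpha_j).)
The matrix has rank 6 with 2's on the diagonal. Reading the off-diagonal entries as Dynkin edges (a single edge where a_ij = a_ji = -1; a double or triple edge where a_ij * a_ji = 2 or 3), the diagram is a chain of 6 nodes with a double edge at one end; the terminal node there is the unique short simple root (B_6). One simple-root ordering that puts it in standard form is (alpha_6, alpha_4, alpha_3, alpha_2, alpha_5, alpha_1). So the algebra is type B_6, i.e. so(13).

type B_6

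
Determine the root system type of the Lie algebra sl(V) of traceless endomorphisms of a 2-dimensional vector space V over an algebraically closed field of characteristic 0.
type A_1

This is sl(2), which has dimension 2^2 - 1 = 3 and rank 2 - 1 = 1 (a Cartan subalgebra is the diagonal traceless matrices). In the classification of classical Lie algebras, the special linear algebra sl(n+1) has type A_n; here n = 1, so the Dynkin diagram is a chain of 1 nodes with single edges (A_1). Hence the type is A_1.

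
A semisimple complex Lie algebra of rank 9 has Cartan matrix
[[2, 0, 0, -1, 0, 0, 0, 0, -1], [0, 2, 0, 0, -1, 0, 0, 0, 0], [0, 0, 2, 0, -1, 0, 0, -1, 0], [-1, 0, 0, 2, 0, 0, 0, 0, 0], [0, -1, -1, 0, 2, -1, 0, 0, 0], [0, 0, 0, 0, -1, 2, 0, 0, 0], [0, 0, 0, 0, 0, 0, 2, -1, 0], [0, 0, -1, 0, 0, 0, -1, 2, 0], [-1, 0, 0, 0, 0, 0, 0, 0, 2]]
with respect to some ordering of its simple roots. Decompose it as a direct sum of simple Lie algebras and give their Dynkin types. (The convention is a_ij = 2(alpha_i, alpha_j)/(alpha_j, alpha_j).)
The diagram associated to this matrix has two connected components: the simple roots {alpha_1, alpha_4, alpha_9} form a chain of 3 nodes with single edges (A_3), and {alpha_2, alpha_3, alpha_5, alpha_6, alpha_7, alpha_8} form a chain of 4 nodes with a fork of two nodes at one end (D_6). A semisimple Lie algebra decomposes uniquely as the direct sum of simple ideals, one per connected component of its Dynkin diagram, so g ≅ A_3 ⊕ D_6 (dimension 15 + 66 = 81).

A_3 (sl(4)) + D_6 (so(12))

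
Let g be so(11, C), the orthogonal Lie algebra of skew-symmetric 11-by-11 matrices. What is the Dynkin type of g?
B_5

This is so(11) with 11 odd, which has dimension 11(11-1)/2 = 55 and rank (11-1)/2 = 5. In the classification of classical Lie algebras, the orthogonal algebra so(2n+1) in an odd number of variables has type B_n; here n = 5, so the Dynkin diagram is a chain of 5 nodes with a double edge at one end; the terminal node there is the unique short simple root (B_5). Hence the type is B_5.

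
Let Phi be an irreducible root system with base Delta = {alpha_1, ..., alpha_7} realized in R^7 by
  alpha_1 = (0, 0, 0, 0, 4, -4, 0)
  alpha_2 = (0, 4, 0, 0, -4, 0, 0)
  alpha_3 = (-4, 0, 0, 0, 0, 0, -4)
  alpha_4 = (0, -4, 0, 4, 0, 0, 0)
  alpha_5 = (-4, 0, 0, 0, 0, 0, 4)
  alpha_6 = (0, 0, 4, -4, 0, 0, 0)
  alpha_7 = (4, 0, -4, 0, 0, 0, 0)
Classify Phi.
type D_7

Compute the Cartan integers a_ij = 2(alpha_i, alpha_j)/(alpha_j, alpha_j); the resulting 7x7 Cartan matrix is
[[2, -1, 0, 0, 0, 0, 0], [-1, 2, 0, -1, 0, 0, 0], [0, 0, 2, 0, 0, 0, -1], [0, -1, 0, 2, 0, -1, 0], [0, 0, 0, 0, 2, 0, -1], [0, 0, 0, -1, 0, 2, -1], [0, 0, -1, 0, -1, -1, 2]].
All simple roots have the same length, so the diagram is simply laced. The associated Dynkin diagram is a chain of 5 nodes with a fork of two nodes at one end (D_7), so the type is D_7 (the algebra so(14)).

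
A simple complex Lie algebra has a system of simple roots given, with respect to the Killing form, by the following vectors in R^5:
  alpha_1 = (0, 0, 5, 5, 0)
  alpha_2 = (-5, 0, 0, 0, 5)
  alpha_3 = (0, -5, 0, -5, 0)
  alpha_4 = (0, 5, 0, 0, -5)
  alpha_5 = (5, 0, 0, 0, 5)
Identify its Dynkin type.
Compute the Cartan integers a_ij = 2(alpha_i, alpha_j)/(alpha_j, alpha_j); the resulting 5x5 Cartan matrix is
[[2, 0, -1, 0, 0], [0, 2, 0, -1, 0], [-1, 0, 2, -1, 0], [0, -1, -1, 2, -1], [0, 0, 0, -1, 2]].
All simple roots have the same length, so the diagram is simply laced. The associated Dynkin diagram is a chain of 3 nodes with a fork of two nodes at one end (D_5), so the type is D_5 (the algebra so(10)).

D5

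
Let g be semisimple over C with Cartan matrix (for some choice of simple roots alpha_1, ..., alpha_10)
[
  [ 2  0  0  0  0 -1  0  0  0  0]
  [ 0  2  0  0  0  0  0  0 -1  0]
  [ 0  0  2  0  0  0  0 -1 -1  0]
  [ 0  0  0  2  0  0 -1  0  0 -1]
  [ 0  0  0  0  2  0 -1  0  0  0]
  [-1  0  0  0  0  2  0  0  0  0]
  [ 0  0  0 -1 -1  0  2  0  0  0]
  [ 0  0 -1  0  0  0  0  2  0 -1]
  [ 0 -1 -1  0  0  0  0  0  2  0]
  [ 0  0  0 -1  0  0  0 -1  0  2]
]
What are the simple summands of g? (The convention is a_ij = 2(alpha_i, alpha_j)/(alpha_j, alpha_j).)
The diagram associated to this matrix has two connected components: the simple roots {alpha_1, alpha_6} form a chain of 2 nodes with single edges (A_2), and {alpha_2, alpha_3, alpha_4, alpha_5, alpha_7, alpha_8, alpha_9, alpha_10} form a chain of 8 nodes with single edges (A_8). A semisimple Lie algebra decomposes uniquely as the direct sum of simple ideals, one per connected component of its Dynkin diagram, so g ≅ A_2 ⊕ A_8 (dimension 8 + 80 = 88).

A_2 (sl(3)) + A_8 (sl(9))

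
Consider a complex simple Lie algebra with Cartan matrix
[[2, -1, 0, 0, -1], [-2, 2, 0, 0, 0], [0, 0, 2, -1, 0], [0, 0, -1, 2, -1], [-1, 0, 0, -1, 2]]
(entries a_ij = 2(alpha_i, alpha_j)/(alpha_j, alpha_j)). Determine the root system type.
The matrix has rank 5 with 2's on the diagonal. Reading the off-diagonal entries as Dynkin edges (a single edge where a_ij = a_ji = -1; a double or triple edge where a_ij * a_ji = 2 or 3), the diagram is a chain of 5 nodes with a double edge at one end; the terminal node there is the unique long simple root (C_5). One simple-root ordering that puts it in standard form is (alpha_3, alpha_4, alpha_5, alpha_1, alpha_2). So the algebra is type C_5, i.e. sp(10).

C_5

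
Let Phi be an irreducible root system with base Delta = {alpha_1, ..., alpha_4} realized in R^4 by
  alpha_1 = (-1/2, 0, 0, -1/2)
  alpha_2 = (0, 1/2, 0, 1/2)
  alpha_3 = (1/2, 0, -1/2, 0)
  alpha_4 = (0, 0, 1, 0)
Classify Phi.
Compute the Cartan integers a_ij = 2(alpha_i, alpha_j)/(alpha_j, alpha_j); the resulting 4x4 Cartan matrix is
[[2, -1, -1, 0], [-1, 2, 0, 0], [-1, 0, 2, -1], [0, 0, -2, 2]].
The roots have two lengths (squared-length ratio 2:1); the short ones are alpha_{1,2,3}. The associated Dynkin diagram is a chain of 4 nodes with a double edge at one end; the terminal node there is the unique long simple root (C_4), so the type is C_4 (the algebra sp(8)).

C4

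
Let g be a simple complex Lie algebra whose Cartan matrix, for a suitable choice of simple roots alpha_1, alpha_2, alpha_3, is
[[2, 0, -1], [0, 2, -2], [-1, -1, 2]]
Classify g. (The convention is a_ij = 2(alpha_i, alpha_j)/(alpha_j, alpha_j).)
The matrix has rank 3 with 2's on the diagonal. Reading the off-diagonal entries as Dynkin edges (a single edge where a_ij = a_ji = -1; a double or triple edge where a_ij * a_ji = 2 or 3), the diagram is a chain of 3 nodes with a double edge at one end; the terminal node there is the unique long simple root (C_3). One simple-root ordering that puts it in standard form is (alpha_1, alpha_3, alpha_2). So the algebra is type C_3, i.e. sp(6).

type C_3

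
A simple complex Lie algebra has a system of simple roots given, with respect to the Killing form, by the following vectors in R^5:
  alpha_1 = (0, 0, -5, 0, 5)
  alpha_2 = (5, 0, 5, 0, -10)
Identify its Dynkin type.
G_2

Compute the Cartan integers a_ij = 2(alpha_i, alpha_j)/(alpha_j, alpha_j); the resulting 2x2 Cartan matrix is
[[2, -1], [-3, 2]].
The roots have two lengths (squared-length ratio 3:1); the short ones are alpha_{1}. The associated Dynkin diagram is two nodes joined by a triple edge (G_2), so the type is G_2.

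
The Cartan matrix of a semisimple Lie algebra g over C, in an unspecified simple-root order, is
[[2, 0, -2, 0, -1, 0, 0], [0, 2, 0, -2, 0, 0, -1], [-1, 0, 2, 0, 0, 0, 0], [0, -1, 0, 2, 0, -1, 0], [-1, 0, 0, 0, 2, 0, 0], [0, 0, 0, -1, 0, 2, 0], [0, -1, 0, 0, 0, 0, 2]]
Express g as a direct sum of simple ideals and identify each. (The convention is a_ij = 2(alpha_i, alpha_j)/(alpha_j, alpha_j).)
The diagram associated to this matrix has two connected components: the simple roots {alpha_1, alpha_3, alpha_5} form a chain of 3 nodes with a double edge at one end; the terminal node there is the unique short simple root (B_3), and {alpha_2, alpha_4, alpha_6, alpha_7} form a chain of 4 nodes with a double edge between the middle two (F_4). A semisimple Lie algebra decomposes uniquely as the direct sum of simple ideals, one per connected component of its Dynkin diagram, so g ≅ B_3 ⊕ F_4 (dimension 21 + 52 = 73).

B_3 + F_4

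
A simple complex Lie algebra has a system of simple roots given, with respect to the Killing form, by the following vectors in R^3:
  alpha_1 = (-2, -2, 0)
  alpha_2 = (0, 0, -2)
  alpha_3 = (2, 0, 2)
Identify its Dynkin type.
Compute the Cartan integers a_ij = 2(alpha_i, alpha_j)/(alpha_j, alpha_j); the resulting 3x3 Cartan matrix is
[[2, 0, -1], [0, 2, -1], [-1, -2, 2]].
The roots have two lengths (squared-length ratio 2:1); the short ones are alpha_{2}. The associated Dynkin diagram is a chain of 3 nodes with a double edge at one end; the terminal node there is the unique short simple root (B_3), so the type is B_3 (the algebra so(7)).

B3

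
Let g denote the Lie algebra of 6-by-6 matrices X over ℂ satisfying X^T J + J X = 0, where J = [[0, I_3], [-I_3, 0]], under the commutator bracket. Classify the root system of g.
type C_3

This is sp(6), which has dimension 6(6+1)/2 = 21 and rank 6/2 = 3. In the classification of classical Lie algebras, the symplectic algebra sp(2n) has type C_n; here n = 3, so the Dynkin diagram is a chain of 3 nodes with a double edge at one end; the terminal node there is the unique long simple root (C_3). Hence the type is C_3.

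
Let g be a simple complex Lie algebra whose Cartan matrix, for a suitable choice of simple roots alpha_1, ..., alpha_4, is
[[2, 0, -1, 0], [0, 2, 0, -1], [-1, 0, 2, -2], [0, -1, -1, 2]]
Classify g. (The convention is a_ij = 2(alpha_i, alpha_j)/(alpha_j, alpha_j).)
F_4

The matrix has rank 4 with 2's on the diagonal. Reading the off-diagonal entries as Dynkin edges (a single edge where a_ij = a_ji = -1; a double or triple edge where a_ij * a_ji = 2 or 3), the diagram is a chain of 4 nodes with a double edge between the middle two (F_4). One simple-root ordering that puts it in standard form is (alpha_1, alpha_3, alpha_4, alpha_2). So the algebra is type F_4.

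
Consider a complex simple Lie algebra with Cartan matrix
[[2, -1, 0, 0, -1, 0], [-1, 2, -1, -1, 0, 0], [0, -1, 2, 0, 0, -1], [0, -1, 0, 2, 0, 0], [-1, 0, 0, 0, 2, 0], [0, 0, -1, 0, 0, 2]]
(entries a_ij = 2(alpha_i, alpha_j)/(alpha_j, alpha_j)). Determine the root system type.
E_6

The matrix has rank 6 with 2's on the diagonal. Reading the off-diagonal entries as Dynkin edges (a single edge where a_ij = a_ji = -1; a double or triple edge where a_ij * a_ji = 2 or 3), the diagram is a chain of 5 nodes with one extra node attached to the third node from one end (E_6). One simple-root ordering that puts it in standard form is (alpha_6, alpha_4, alpha_3, alpha_2, alpha_1, alpha_5). So the algebra is type E_6.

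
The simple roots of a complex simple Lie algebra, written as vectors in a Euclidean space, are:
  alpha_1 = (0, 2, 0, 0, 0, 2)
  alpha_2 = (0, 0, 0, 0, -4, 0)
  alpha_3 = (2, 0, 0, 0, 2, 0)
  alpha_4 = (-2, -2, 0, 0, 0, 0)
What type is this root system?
C_4 (sp(8))

Compute the Cartan integers a_ij = 2(alpha_i, alpha_j)/(alpha_j, alpha_j); the resulting 4x4 Cartan matrix is
[[2, 0, 0, -1], [0, 2, -2, 0], [0, -1, 2, -1], [-1, 0, -1, 2]].
The roots have two lengths (squared-length ratio 2:1); the short ones are alpha_{1,3,4}. The associated Dynkin diagram is a chain of 4 nodes with a double edge at one end; the terminal node there is the unique long simple root (C_4), so the type is C_4 (the algebra sp(8)).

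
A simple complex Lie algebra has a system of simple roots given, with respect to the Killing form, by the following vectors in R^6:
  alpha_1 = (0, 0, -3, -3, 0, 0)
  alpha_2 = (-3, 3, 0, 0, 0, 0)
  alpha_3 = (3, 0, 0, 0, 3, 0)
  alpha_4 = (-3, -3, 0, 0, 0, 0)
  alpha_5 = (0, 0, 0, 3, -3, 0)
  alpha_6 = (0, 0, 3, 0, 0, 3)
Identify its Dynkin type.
Compute the Cartan integers a_ij = 2(alpha_i, alpha_j)/(alpha_j, alpha_j); the resulting 6x6 Cartan matrix is
[[2, 0, 0, 0, -1, -1], [0, 2, -1, 0, 0, 0], [0, -1, 2, -1, -1, 0], [0, 0, -1, 2, 0, 0], [-1, 0, -1, 0, 2, 0], [-1, 0, 0, 0, 0, 2]].
All simple roots have the same length, so the diagram is simply laced. The associated Dynkin diagram is a chain of 4 nodes with a fork of two nodes at one end (D_6), so the type is D_6 (the algebra so(12)).

D_6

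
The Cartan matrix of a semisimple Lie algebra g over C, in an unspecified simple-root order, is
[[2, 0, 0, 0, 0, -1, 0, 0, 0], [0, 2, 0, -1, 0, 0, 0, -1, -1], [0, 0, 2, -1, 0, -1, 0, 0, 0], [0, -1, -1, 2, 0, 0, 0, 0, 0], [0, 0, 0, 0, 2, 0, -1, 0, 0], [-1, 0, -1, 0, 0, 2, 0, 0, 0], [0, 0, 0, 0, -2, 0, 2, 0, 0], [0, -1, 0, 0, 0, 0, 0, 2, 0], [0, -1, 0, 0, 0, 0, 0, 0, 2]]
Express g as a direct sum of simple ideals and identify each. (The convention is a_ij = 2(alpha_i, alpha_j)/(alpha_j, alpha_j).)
The diagram associated to this matrix has two connected components: the simple roots {alpha_5, alpha_7} form a chain of 2 nodes with a double edge at one end; the terminal node there is the unique short simple root (B_2), and {alpha_1, alpha_2, alpha_3, alpha_4, alpha_6, alpha_8, alpha_9} form a chain of 5 nodes with a fork of two nodes at one end (D_7). A semisimple Lie algebra decomposes uniquely as the direct sum of simple ideals, one per connected component of its Dynkin diagram, so g ≅ B_2 ⊕ D_7 (dimension 10 + 91 = 101).

B_2 + D_7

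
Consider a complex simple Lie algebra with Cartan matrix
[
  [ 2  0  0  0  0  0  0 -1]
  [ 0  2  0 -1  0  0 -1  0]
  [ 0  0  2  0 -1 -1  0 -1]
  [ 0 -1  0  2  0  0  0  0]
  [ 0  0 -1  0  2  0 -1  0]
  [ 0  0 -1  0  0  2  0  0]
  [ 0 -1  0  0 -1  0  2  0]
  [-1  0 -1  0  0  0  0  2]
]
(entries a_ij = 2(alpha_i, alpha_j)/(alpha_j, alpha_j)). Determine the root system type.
type E_8

The matrix has rank 8 with 2's on the diagonal. Reading the off-diagonal entries as Dynkin edges (a single edge where a_ij = a_ji = -1; a double or triple edge where a_ij * a_ji = 2 or 3), the diagram is a chain of 7 nodes with one extra node attached to the third node from one end (E_8). One simple-root ordering that puts it in standard form is (alpha_1, alpha_6, alpha_8, alpha_3, alpha_5, alpha_7, alpha_2, alpha_4). So the algebra is type E_8.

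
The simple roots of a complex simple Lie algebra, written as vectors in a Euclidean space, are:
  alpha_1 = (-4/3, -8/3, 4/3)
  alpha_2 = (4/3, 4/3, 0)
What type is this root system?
Compute the Cartan integers a_ij = 2(alpha_i, alpha_j)/(alpha_j, alpha_j); the resulting 2x2 Cartan matrix is
[[2, -3], [-1, 2]].
The roots have two lengths (squared-length ratio 3:1); the short ones are alpha_{2}. The associated Dynkin diagram is two nodes joined by a triple edge (G_2), so the type is G_2.

type G_2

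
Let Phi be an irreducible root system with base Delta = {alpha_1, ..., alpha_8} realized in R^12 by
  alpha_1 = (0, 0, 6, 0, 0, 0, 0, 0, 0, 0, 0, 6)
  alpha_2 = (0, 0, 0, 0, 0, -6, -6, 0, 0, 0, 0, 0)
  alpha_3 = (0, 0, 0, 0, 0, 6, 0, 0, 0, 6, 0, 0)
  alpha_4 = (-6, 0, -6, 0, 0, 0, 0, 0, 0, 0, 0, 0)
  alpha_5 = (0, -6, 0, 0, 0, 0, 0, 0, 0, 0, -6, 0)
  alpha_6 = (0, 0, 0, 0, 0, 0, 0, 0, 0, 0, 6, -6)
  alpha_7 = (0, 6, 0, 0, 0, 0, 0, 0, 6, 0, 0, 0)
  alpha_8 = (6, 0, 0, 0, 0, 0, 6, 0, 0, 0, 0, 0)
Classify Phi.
A_8

Compute the Cartan integers a_ij = 2(alpha_i, alpha_j)/(alpha_j, alpha_j); the resulting 8x8 Cartan matrix is
[[2, 0, 0, -1, 0, -1, 0, 0], [0, 2, -1, 0, 0, 0, 0, -1], [0, -1, 2, 0, 0, 0, 0, 0], [-1, 0, 0, 2, 0, 0, 0, -1], [0, 0, 0, 0, 2, -1, -1, 0], [-1, 0, 0, 0, -1, 2, 0, 0], [0, 0, 0, 0, -1, 0, 2, 0], [0, -1, 0, -1, 0, 0, 0, 2]].
All simple roots have the same length, so the diagram is simply laced. The associated Dynkin diagram is a chain of 8 nodes with single edges (A_8), so the type is A_8 (the algebra sl(9)).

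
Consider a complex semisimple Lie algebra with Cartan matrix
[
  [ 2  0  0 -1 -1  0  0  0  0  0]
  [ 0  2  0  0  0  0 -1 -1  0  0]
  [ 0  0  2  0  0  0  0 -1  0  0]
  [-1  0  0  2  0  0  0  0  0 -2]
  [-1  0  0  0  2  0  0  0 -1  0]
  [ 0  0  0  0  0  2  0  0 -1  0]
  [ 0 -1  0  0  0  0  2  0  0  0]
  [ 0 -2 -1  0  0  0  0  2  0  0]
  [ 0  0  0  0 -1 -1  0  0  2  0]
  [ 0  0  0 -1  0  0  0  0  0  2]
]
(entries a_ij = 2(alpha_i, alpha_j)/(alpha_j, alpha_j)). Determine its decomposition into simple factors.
The diagram associated to this matrix has two connected components: the simple roots {alpha_1, alpha_4, alpha_5, alpha_6, alpha_9, alpha_10} form a chain of 6 nodes with a double edge at one end; the terminal node there is the unique short simple root (B_6), and {alpha_2, alpha_3, alpha_7, alpha_8} form a chain of 4 nodes with a double edge between the middle two (F_4). A semisimple Lie algebra decomposes uniquely as the direct sum of simple ideals, one per connected component of its Dynkin diagram, so g ≅ B_6 ⊕ F_4 (dimension 78 + 52 = 130).

B6 ⊕ F4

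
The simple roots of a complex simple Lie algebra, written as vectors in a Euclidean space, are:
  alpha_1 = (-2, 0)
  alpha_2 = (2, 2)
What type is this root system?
B2

Compute the Cartan integers a_ij = 2(alpha_i, alpha_j)/(alpha_j, alpha_j); the resulting 2x2 Cartan matrix is
[[2, -1], [-2, 2]].
The roots have two lengths (squared-length ratio 2:1); the short ones are alpha_{1}. The associated Dynkin diagram is a chain of 2 nodes with a double edge at one end; the terminal node there is the unique short simple root (B_2), so the type is B_2 (the algebra so(5)).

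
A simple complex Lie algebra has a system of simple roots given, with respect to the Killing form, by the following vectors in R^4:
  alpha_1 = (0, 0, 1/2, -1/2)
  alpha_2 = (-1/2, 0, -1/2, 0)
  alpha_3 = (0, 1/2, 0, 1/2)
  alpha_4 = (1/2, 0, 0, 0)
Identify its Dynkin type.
Compute the Cartan integers a_ij = 2(alpha_i, alpha_j)/(alpha_j, alpha_j); the resulting 4x4 Cartan matrix is
[[2, -1, -1, 0], [-1, 2, 0, -2], [-1, 0, 2, 0], [0, -1, 0, 2]].
The roots have two lengths (squared-length ratio 2:1); the short ones are alpha_{4}. The associated Dynkin diagram is a chain of 4 nodes with a double edge at one end; the terminal node there is the unique short simple root (B_4), so the type is B_4 (the algebra so(9)).

B_4 (so(9))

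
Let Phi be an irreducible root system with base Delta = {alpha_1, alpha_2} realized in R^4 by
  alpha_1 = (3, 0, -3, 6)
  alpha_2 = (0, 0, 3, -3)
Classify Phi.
Compute the Cartan integers a_ij = 2(alpha_i, alpha_j)/(alpha_j, alpha_j); the resulting 2x2 Cartan matrix is
[[2, -3], [-1, 2]].
The roots have two lengths (squared-length ratio 3:1); the short ones are alpha_{2}. The associated Dynkin diagram is two nodes joined by a triple edge (G_2), so the type is G_2.

G_2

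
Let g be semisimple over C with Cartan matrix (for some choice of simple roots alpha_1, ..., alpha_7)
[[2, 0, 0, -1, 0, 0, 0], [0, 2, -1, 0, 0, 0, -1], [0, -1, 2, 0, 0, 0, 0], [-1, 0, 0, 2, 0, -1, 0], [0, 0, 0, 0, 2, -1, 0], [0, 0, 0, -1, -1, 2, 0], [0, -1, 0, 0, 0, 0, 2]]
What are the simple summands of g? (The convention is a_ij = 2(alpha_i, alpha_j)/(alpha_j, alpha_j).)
A_3 (sl(4)) ⊕ A_4 (sl(5))

The diagram associated to this matrix has two connected components: the simple roots {alpha_2, alpha_3, alpha_7} form a chain of 3 nodes with single edges (A_3), and {alpha_1, alpha_4, alpha_5, alpha_6} form a chain of 4 nodes with single edges (A_4). A semisimple Lie algebra decomposes uniquely as the direct sum of simple ideals, one per connected component of its Dynkin diagram, so g ≅ A_3 ⊕ A_4 (dimension 15 + 24 = 39).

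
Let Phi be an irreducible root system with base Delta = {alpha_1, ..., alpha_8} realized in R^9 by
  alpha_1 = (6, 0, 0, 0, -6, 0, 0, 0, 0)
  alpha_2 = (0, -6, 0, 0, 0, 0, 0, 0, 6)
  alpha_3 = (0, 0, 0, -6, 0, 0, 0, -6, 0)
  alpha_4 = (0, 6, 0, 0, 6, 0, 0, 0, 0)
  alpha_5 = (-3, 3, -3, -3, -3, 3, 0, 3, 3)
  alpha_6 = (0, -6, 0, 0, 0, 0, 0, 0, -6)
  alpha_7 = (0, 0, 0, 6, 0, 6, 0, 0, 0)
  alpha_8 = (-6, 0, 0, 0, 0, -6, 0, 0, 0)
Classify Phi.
Compute the Cartan integers a_ij = 2(alpha_i, alpha_j)/(alpha_j, alpha_j); the resulting 8x8 Cartan matrix is
[[2, 0, 0, -1, 0, 0, 0, -1], [0, 2, 0, -1, 0, 0, 0, 0], [0, 0, 2, 0, 0, 0, -1, 0], [-1, -1, 0, 2, 0, -1, 0, 0], [0, 0, 0, 0, 2, -1, 0, 0], [0, 0, 0, -1, -1, 2, 0, 0], [0, 0, -1, 0, 0, 0, 2, -1], [-1, 0, 0, 0, 0, 0, -1, 2]].
All simple roots have the same length, so the diagram is simply laced. The associated Dynkin diagram is a chain of 7 nodes with one extra node attached to the third node from one end (E_8), so the type is E_8.

E8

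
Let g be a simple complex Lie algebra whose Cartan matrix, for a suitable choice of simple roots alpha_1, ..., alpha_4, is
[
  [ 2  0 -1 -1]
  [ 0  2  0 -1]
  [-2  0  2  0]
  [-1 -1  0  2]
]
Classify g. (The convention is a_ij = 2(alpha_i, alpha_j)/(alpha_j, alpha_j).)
The matrix has rank 4 with 2's on the diagonal. Reading the off-diagonal entries as Dynkin edges (a single edge where a_ij = a_ji = -1; a double or triple edge where a_ij * a_ji = 2 or 3), the diagram is a chain of 4 nodes with a double edge at one end; the terminal node there is the unique long simple root (C_4). One simple-root ordering that puts it in standard form is (alpha_2, alpha_4, alpha_1, alpha_3). So the algebra is type C_4, i.e. sp(8).

C_4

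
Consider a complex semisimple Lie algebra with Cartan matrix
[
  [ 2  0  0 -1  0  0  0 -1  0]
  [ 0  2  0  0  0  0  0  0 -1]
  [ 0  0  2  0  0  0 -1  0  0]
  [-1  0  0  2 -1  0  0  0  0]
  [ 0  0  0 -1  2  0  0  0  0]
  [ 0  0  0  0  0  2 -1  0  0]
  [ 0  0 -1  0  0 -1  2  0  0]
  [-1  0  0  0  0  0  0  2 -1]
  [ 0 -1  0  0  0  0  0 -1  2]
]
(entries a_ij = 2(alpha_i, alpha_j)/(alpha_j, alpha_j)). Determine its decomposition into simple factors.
A_3 (sl(4)) ⊕ A_6 (sl(7))

The diagram associated to this matrix has two connected components: the simple roots {alpha_3, alpha_6, alpha_7} form a chain of 3 nodes with single edges (A_3), and {alpha_1, alpha_2, alpha_4, alpha_5, alpha_8, alpha_9} form a chain of 6 nodes with single edges (A_6). A semisimple Lie algebra decomposes uniquely as the direct sum of simple ideals, one per connected component of its Dynkin diagram, so g ≅ A_3 ⊕ A_6 (dimension 15 + 48 = 63).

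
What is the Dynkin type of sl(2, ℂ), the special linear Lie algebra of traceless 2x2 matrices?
A_1

This is sl(2), which has dimension 2^2 - 1 = 3 and rank 2 - 1 = 1 (a Cartan subalgebra is the diagonal traceless matrices). In the classification of classical Lie algebras, the special linear algebra sl(n+1) has type A_n; here n = 1, so the Dynkin diagram is a chain of 1 nodes with single edges (A_1). Hence the type is A_1.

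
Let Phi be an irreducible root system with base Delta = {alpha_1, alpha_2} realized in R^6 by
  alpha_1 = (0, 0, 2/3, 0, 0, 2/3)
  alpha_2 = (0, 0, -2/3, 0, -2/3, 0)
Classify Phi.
Compute the Cartan integers a_ij = 2(alpha_i, alpha_j)/(alpha_j, alpha_j); the resulting 2x2 Cartan matrix is
[[2, -1], [-1, 2]].
All simple roots have the same length, so the diagram is simply laced. The associated Dynkin diagram is a chain of 2 nodes with single edges (A_2), so the type is A_2 (the algebra sl(3)).

A_2 (sl(3))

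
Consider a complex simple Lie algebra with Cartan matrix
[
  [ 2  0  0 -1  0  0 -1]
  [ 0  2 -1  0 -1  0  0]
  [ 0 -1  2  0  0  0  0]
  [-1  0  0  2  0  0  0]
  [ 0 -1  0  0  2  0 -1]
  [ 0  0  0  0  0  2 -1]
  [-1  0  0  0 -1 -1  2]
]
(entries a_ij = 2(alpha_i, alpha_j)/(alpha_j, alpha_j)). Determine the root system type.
The matrix has rank 7 with 2's on the diagonal. Reading the off-diagonal entries as Dynkin edges (a single edge where a_ij = a_ji = -1; a double or triple edge where a_ij * a_ji = 2 or 3), the diagram is a chain of 6 nodes with one extra node attached to the third node from one end (E_7). One simple-root ordering that puts it in standard form is (alpha_4, alpha_6, alpha_1, alpha_7, alpha_5, alpha_2, alpha_3). So the algebra is type E_7.

E_7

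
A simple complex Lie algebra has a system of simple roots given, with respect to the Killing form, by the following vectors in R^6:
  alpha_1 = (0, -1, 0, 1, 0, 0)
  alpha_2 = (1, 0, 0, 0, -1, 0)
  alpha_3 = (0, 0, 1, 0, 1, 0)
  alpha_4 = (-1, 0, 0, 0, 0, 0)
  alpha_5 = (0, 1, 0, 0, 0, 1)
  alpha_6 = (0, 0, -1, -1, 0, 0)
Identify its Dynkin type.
Compute the Cartan integers a_ij = 2(alpha_i, alpha_j)/(alpha_j, alpha_j); the resulting 6x6 Cartan matrix is
[[2, 0, 0, 0, -1, -1], [0, 2, -1, -2, 0, 0], [0, -1, 2, 0, 0, -1], [0, -1, 0, 2, 0, 0], [-1, 0, 0, 0, 2, 0], [-1, 0, -1, 0, 0, 2]].
The roots have two lengths (squared-length ratio 2:1); the short ones are alpha_{4}. The associated Dynkin diagram is a chain of 6 nodes with a double edge at one end; the terminal node there is the unique short simple root (B_6), so the type is B_6 (the algebra so(13)).

type B_6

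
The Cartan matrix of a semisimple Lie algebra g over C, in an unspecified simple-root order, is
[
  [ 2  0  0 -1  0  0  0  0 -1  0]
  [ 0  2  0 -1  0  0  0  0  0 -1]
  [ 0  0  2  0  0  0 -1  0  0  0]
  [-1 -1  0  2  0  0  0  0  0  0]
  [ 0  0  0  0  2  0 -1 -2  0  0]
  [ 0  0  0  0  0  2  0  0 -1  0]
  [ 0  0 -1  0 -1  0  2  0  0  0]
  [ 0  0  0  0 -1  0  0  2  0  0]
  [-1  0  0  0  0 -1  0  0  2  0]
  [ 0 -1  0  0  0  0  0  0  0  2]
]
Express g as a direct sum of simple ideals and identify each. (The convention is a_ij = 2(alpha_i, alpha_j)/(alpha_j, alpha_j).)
A6 + B4

The diagram associated to this matrix has two connected components: the simple roots {alpha_1, alpha_2, alpha_4, alpha_6, alpha_9, alpha_10} form a chain of 6 nodes with single edges (A_6), and {alpha_3, alpha_5, alpha_7, alpha_8} form a chain of 4 nodes with a double edge at one end; the terminal node there is the unique short simple root (B_4). A semisimple Lie algebra decomposes uniquely as the direct sum of simple ideals, one per connected component of its Dynkin diagram, so g ≅ A_6 ⊕ B_4 (dimension 48 + 36 = 84).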